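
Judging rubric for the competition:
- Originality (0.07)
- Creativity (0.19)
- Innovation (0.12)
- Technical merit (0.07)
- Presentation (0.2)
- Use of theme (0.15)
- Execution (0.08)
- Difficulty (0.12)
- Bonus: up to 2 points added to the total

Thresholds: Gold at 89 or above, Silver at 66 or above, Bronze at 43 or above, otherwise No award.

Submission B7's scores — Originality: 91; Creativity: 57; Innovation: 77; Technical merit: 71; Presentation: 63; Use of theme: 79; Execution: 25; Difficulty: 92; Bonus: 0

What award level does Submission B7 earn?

Silver

Weighted total:
  Originality 91 × 0.07 = 6.37
  Creativity 57 × 0.19 = 10.83
  Innovation 77 × 0.12 = 9.24
  Technical merit 71 × 0.07 = 4.97
  Presentation 63 × 0.2 = 12.6
  Use of theme 79 × 0.15 = 11.85
  Execution 25 × 0.08 = 2
  Difficulty 92 × 0.12 = 11.04
Sum = 68.9
Bonus: 68.9 + 0 = 68.9
68.9 is ≥ 66 and < 89 → Silver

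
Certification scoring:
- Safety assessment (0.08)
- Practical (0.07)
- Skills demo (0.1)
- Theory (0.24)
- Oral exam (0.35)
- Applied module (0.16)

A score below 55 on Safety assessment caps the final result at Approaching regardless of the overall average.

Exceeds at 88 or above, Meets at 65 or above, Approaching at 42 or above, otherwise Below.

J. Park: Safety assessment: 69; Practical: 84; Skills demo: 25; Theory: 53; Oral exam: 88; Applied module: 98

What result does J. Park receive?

Meets

Safety assessment score 69 ≥ 55: minimum met.
Weighted total:
  Safety assessment 69 × 0.08 = 5.52
  Practical 84 × 0.07 = 5.88
  Skills demo 25 × 0.1 = 2.5
  Theory 53 × 0.24 = 12.72
  Oral exam 88 × 0.35 = 30.8
  Applied module 98 × 0.16 = 15.68
Sum = 73.1
73.1 is ≥ 65 and < 88 → Meets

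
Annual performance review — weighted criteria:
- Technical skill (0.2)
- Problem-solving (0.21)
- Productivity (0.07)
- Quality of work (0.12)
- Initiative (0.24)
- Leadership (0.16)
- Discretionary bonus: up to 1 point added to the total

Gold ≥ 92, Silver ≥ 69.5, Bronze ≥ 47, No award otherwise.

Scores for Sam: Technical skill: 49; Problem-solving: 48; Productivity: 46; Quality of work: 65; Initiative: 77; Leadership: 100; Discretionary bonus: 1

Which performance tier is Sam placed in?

Bronze

Weighted total:
  Technical skill 49 × 0.2 = 9.8
  Problem-solving 48 × 0.21 = 10.08
  Productivity 46 × 0.07 = 3.22
  Quality of work 65 × 0.12 = 7.8
  Initiative 77 × 0.24 = 18.48
  Leadership 100 × 0.16 = 16
Sum = 65.38
Discretionary bonus: 65.38 + 1 = 66.38
66.38 is ≥ 47 and < 69.5 → Bronze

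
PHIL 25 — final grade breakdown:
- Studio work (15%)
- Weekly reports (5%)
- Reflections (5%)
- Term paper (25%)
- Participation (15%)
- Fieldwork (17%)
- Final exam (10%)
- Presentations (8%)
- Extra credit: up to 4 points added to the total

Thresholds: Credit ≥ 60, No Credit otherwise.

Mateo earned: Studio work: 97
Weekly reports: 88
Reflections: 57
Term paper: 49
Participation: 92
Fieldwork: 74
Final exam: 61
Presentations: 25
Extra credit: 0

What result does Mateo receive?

Weighted total:
  Studio work 97 × 0.15 = 14.55
  Weekly reports 88 × 0.05 = 4.4
  Reflections 57 × 0.05 = 2.85
  Term paper 49 × 0.25 = 12.25
  Participation 92 × 0.15 = 13.8
  Fieldwork 74 × 0.17 = 12.58
  Final exam 61 × 0.1 = 6.1
  Presentations 25 × 0.08 = 2
Sum = 68.53
Extra credit: 68.53 + 0 = 68.53
68.53 ≥ 60 → Credit

Credit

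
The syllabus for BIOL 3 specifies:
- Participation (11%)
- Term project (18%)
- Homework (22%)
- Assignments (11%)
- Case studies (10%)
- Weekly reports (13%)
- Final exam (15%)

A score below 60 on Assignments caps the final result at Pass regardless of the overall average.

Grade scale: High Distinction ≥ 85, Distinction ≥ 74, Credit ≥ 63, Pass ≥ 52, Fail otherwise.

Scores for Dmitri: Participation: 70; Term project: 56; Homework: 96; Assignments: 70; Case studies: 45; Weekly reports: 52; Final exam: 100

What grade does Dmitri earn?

Assignments score 70 ≥ 60: minimum met.
Weighted total:
  Participation 70 × 0.11 = 7.7
  Term project 56 × 0.18 = 10.08
  Homework 96 × 0.22 = 21.12
  Assignments 70 × 0.11 = 7.7
  Case studies 45 × 0.1 = 4.5
  Weekly reports 52 × 0.13 = 6.76
  Final exam 100 × 0.15 = 15
Sum = 72.86
72.86 is ≥ 63 and < 74 → Credit

Credit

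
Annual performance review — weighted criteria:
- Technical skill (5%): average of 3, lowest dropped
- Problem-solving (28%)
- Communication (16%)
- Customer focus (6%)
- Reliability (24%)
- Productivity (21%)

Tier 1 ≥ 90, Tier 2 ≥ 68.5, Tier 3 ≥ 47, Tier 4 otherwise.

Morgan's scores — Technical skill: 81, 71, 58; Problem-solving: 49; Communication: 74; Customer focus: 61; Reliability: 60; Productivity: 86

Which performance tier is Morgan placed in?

Tier 3

Technical skill: drop 58 → average of remaining 2 = 152/2 = 76
Weighted total:
  Technical skill 76 × 0.05 = 3.8
  Problem-solving 49 × 0.28 = 13.72
  Communication 74 × 0.16 = 11.84
  Customer focus 61 × 0.06 = 3.66
  Reliability 60 × 0.24 = 14.4
  Productivity 86 × 0.21 = 18.06
Sum = 65.48
65.48 is ≥ 47 and < 68.5 → Tier 3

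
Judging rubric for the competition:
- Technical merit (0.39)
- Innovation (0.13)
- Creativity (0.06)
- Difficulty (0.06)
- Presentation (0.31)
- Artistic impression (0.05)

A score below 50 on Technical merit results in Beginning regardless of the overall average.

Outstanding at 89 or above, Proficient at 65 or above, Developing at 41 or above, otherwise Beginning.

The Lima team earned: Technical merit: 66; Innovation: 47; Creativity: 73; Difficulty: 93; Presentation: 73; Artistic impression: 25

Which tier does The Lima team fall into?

Proficient

Technical merit score 66 ≥ 50: minimum met.
Weighted total:
  Technical merit 66 × 0.39 = 25.74
  Innovation 47 × 0.13 = 6.11
  Creativity 73 × 0.06 = 4.38
  Difficulty 93 × 0.06 = 5.58
  Presentation 73 × 0.31 = 22.63
  Artistic impression 25 × 0.05 = 1.25
Sum = 65.69
65.69 is ≥ 65 and < 89 → Proficient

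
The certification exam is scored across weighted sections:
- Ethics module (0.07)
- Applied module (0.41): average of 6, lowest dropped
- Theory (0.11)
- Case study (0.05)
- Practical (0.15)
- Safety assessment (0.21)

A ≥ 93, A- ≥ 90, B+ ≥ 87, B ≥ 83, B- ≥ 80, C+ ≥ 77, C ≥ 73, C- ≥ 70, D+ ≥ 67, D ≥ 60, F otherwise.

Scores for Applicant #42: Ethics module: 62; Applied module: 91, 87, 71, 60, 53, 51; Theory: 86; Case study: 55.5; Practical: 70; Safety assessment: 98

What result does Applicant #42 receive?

Applied module: drop 51 → average of remaining 5 = 362/5 = 72.4
Weighted total:
  Ethics module 62 × 0.07 = 4.34
  Applied module 72.4 × 0.41 = 29.684
  Theory 86 × 0.11 = 9.46
  Case study 55.5 × 0.05 = 2.775
  Practical 70 × 0.15 = 10.5
  Safety assessment 98 × 0.21 = 20.58
Sum = 77.339
77.339 is ≥ 77 and < 80 → C+

C+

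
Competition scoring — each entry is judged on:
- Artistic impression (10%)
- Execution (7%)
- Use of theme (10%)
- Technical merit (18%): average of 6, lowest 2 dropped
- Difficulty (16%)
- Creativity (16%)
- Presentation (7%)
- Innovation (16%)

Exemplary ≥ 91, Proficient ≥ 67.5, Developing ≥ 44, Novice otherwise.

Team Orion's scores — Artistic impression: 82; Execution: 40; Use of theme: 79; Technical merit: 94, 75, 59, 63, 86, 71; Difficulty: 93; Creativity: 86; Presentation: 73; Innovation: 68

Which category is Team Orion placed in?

Proficient

Technical merit: drop 59, 63 → average of remaining 4 = 326/4 = 81.5
Weighted total:
  Artistic impression 82 × 0.1 = 8.2
  Execution 40 × 0.07 = 2.8
  Use of theme 79 × 0.1 = 7.9
  Technical merit 81.5 × 0.18 = 14.67
  Difficulty 93 × 0.16 = 14.88
  Creativity 86 × 0.16 = 13.76
  Presentation 73 × 0.07 = 5.11
  Innovation 68 × 0.16 = 10.88
Sum = 78.2
78.2 is ≥ 67.5 and < 91 → Proficient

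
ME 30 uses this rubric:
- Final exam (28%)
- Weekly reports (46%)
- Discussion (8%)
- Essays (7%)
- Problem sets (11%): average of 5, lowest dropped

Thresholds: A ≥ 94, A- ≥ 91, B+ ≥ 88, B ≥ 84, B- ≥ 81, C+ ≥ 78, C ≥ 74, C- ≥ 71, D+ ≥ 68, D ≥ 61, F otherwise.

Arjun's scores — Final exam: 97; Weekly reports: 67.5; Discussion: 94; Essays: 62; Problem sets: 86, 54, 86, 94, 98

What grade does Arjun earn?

Problem sets: drop 54 → average of remaining 4 = 364/4 = 91
Weighted total:
  Final exam 97 × 0.28 = 27.16
  Weekly reports 67.5 × 0.46 = 31.05
  Discussion 94 × 0.08 = 7.52
  Essays 62 × 0.07 = 4.34
  Problem sets 91 × 0.11 = 10.01
Sum = 80.08
80.08 is ≥ 78 and < 81 → C+

C+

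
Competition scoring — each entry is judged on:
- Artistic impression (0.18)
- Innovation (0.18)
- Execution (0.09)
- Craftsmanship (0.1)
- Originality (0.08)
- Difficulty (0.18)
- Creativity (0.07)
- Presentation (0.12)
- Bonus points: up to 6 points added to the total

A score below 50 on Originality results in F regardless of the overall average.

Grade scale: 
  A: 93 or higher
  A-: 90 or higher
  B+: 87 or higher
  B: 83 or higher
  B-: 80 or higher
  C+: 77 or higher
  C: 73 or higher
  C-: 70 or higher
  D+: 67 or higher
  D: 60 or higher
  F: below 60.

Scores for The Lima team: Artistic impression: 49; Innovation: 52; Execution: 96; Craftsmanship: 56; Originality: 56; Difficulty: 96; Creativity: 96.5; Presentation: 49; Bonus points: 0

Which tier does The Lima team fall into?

D

Originality score 56 ≥ 50: minimum met.
Weighted total:
  Artistic impression 49 × 0.18 = 8.82
  Innovation 52 × 0.18 = 9.36
  Execution 96 × 0.09 = 8.64
  Craftsmanship 56 × 0.1 = 5.6
  Originality 56 × 0.08 = 4.48
  Difficulty 96 × 0.18 = 17.28
  Creativity 96.5 × 0.07 = 6.755
  Presentation 49 × 0.12 = 5.88
Sum = 66.815
Bonus points: 66.815 + 0 = 66.815
66.815 is ≥ 60 and < 67 → D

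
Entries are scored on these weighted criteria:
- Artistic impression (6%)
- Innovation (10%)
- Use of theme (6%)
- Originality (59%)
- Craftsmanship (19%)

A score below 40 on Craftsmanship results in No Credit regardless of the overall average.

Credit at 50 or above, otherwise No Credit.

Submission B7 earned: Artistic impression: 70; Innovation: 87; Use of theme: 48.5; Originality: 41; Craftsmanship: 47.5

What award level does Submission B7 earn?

No Credit

Craftsmanship score 47.5 ≥ 40: minimum met.
Weighted total:
  Artistic impression 70 × 0.06 = 4.2
  Innovation 87 × 0.1 = 8.7
  Use of theme 48.5 × 0.06 = 2.91
  Originality 41 × 0.59 = 24.19
  Craftsmanship 47.5 × 0.19 = 9.025
Sum = 49.025
49.025 < 50 → No Credit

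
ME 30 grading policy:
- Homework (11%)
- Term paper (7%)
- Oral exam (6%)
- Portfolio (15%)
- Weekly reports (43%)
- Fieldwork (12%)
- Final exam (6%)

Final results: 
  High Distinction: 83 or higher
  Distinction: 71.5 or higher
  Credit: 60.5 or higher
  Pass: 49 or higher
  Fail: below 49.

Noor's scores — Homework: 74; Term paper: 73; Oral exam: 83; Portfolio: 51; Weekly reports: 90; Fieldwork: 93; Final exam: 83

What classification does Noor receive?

Distinction

Weighted total:
  Homework 74 × 0.11 = 8.14
  Term paper 73 × 0.07 = 5.11
  Oral exam 83 × 0.06 = 4.98
  Portfolio 51 × 0.15 = 7.65
  Weekly reports 90 × 0.43 = 38.7
  Fieldwork 93 × 0.12 = 11.16
  Final exam 83 × 0.06 = 4.98
Sum = 80.72
80.72 is ≥ 71.5 and < 83 → Distinction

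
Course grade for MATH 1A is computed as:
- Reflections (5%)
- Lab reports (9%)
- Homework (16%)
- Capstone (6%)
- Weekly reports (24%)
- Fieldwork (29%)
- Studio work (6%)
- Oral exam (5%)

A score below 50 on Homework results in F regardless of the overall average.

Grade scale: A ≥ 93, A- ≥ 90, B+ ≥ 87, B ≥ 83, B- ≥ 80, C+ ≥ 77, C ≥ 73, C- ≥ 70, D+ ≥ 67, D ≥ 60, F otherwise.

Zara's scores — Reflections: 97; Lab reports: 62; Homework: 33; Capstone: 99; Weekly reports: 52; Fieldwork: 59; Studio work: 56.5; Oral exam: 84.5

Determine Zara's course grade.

Homework score 33 < 50: minimum not met.
Weighted total:
  Reflections 97 × 0.05 = 4.85
  Lab reports 62 × 0.09 = 5.58
  Homework 33 × 0.16 = 5.28
  Capstone 99 × 0.06 = 5.94
  Weekly reports 52 × 0.24 = 12.48
  Fieldwork 59 × 0.29 = 17.11
  Studio work 56.5 × 0.06 = 3.39
  Oral exam 84.5 × 0.05 = 4.225
Sum = 58.855
Because the Homework minimum was not met, the result is F.

F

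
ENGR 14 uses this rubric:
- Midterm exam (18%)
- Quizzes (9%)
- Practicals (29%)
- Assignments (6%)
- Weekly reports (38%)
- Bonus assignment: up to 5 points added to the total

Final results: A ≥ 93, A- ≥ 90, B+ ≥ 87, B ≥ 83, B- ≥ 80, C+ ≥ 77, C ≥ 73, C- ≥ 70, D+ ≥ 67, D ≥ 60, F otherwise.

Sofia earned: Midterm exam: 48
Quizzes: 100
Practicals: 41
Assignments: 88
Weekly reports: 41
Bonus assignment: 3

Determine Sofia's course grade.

F

Weighted total:
  Midterm exam 48 × 0.18 = 8.64
  Quizzes 100 × 0.09 = 9
  Practicals 41 × 0.29 = 11.89
  Assignments 88 × 0.06 = 5.28
  Weekly reports 41 × 0.38 = 15.58
Sum = 50.39
Bonus assignment: 50.39 + 3 = 53.39
53.39 < 60 → F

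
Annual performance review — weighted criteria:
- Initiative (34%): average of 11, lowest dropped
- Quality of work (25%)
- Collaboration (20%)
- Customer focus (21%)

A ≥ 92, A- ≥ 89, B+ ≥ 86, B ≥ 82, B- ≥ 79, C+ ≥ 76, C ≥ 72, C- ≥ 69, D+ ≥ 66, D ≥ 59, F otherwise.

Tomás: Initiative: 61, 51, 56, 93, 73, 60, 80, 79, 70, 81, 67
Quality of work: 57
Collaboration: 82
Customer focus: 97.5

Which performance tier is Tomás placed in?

C

Initiative: drop 51 → average of remaining 10 = 720/10 = 72
Weighted total:
  Initiative 72 × 0.34 = 24.48
  Quality of work 57 × 0.25 = 14.25
  Collaboration 82 × 0.2 = 16.4
  Customer focus 97.5 × 0.21 = 20.475
Sum = 75.605
75.605 is ≥ 72 and < 76 → C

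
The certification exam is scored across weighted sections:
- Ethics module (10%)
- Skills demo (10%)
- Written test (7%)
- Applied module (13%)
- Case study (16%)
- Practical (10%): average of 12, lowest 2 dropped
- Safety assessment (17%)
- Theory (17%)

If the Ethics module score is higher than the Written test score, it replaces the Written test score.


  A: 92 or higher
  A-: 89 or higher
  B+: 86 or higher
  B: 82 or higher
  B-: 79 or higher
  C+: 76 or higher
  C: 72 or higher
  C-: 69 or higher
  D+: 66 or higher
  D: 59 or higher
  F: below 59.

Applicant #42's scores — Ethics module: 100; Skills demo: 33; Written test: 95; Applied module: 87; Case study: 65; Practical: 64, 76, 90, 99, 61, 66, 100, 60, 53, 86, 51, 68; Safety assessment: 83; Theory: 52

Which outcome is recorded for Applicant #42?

Practical: drop 51, 53 → average of remaining 10 = 770/10 = 77
Ethics module (100) > Written test (95), so Written test counts as 100.
Weighted total:
  Ethics module 100 × 0.1 = 10
  Skills demo 33 × 0.1 = 3.3
  Written test 100 × 0.07 = 7
  Applied module 87 × 0.13 = 11.31
  Case study 65 × 0.16 = 10.4
  Practical 77 × 0.1 = 7.7
  Safety assessment 83 × 0.17 = 14.11
  Theory 52 × 0.17 = 8.84
Sum = 72.66
72.66 is ≥ 72 and < 76 → C

C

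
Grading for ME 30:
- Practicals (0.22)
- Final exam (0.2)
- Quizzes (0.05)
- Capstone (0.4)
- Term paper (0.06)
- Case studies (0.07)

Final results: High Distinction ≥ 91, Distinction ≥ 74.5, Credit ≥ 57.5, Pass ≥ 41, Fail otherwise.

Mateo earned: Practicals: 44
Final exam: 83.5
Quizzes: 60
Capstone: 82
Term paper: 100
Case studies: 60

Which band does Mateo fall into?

Credit

Weighted total:
  Practicals 44 × 0.22 = 9.68
  Final exam 83.5 × 0.2 = 16.7
  Quizzes 60 × 0.05 = 3
  Capstone 82 × 0.4 = 32.8
  Term paper 100 × 0.06 = 6
  Case studies 60 × 0.07 = 4.2
Sum = 72.38
72.38 is ≥ 57.5 and < 74.5 → Credit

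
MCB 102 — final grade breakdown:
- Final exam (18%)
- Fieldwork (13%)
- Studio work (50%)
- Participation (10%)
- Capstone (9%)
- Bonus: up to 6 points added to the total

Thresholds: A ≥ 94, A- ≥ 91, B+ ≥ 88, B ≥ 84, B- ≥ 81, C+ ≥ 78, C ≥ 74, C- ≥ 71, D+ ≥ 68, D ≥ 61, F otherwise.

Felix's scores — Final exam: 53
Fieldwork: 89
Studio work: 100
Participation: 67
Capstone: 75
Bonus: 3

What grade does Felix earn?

Weighted total:
  Final exam 53 × 0.18 = 9.54
  Fieldwork 89 × 0.13 = 11.57
  Studio work 100 × 0.5 = 50
  Participation 67 × 0.1 = 6.7
  Capstone 75 × 0.09 = 6.75
Sum = 84.56
Bonus: 84.56 + 3 = 87.56
87.56 is ≥ 84 and < 88 → B

B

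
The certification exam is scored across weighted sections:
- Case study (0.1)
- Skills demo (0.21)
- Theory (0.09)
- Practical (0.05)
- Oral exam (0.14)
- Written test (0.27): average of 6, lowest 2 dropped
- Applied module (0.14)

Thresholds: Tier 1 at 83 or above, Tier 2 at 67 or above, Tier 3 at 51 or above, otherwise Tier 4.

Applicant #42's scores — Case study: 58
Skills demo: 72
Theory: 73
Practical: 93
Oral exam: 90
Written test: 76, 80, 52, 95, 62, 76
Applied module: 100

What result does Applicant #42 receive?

Written test: drop 52, 62 → average of remaining 4 = 327/4 = 81.75
Weighted total:
  Case study 58 × 0.1 = 5.8
  Skills demo 72 × 0.21 = 15.12
  Theory 73 × 0.09 = 6.57
  Practical 93 × 0.05 = 4.65
  Oral exam 90 × 0.14 = 12.6
  Written test 81.75 × 0.27 = 22.0725
  Applied module 100 × 0.14 = 14
Sum = 80.8125
80.8125 is ≥ 67 and < 83 → Tier 2

Tier 2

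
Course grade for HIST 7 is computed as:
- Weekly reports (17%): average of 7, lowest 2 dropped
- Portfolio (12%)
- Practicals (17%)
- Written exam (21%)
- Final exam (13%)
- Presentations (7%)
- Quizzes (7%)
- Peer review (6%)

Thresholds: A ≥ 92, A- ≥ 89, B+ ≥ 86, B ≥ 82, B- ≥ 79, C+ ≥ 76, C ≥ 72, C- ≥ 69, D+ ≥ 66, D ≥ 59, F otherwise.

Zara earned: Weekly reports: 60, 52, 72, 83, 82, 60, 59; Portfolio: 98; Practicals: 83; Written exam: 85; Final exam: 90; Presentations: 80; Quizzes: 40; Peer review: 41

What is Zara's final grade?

Weekly reports: drop 52, 59 → average of remaining 5 = 357/5 = 71.4
Weighted total:
  Weekly reports 71.4 × 0.17 = 12.138
  Portfolio 98 × 0.12 = 11.76
  Practicals 83 × 0.17 = 14.11
  Written exam 85 × 0.21 = 17.85
  Final exam 90 × 0.13 = 11.7
  Presentations 80 × 0.07 = 5.6
  Quizzes 40 × 0.07 = 2.8
  Peer review 41 × 0.06 = 2.46
Sum = 78.418
78.418 is ≥ 76 and < 79 → C+

C+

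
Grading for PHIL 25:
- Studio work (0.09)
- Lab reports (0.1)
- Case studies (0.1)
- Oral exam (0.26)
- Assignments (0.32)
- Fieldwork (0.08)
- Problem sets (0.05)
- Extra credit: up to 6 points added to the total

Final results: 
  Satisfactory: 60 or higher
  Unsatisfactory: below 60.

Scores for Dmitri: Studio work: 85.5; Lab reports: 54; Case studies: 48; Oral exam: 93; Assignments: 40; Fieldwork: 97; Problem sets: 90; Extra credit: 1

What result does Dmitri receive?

Satisfactory

Weighted total:
  Studio work 85.5 × 0.09 = 7.695
  Lab reports 54 × 0.1 = 5.4
  Case studies 48 × 0.1 = 4.8
  Oral exam 93 × 0.26 = 24.18
  Assignments 40 × 0.32 = 12.8
  Fieldwork 97 × 0.08 = 7.76
  Problem sets 90 × 0.05 = 4.5
Sum = 67.135
Extra credit: 67.135 + 1 = 68.135
68.135 ≥ 60 → Satisfactory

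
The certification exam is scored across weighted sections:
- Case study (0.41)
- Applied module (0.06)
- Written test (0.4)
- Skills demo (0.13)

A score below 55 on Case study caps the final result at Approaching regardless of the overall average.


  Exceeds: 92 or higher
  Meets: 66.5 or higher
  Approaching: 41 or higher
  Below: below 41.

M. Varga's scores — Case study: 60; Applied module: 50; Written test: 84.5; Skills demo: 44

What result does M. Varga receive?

Case study score 60 ≥ 55: minimum met.
Weighted total:
  Case study 60 × 0.41 = 24.6
  Applied module 50 × 0.06 = 3
  Written test 84.5 × 0.4 = 33.8
  Skills demo 44 × 0.13 = 5.72
Sum = 67.12
67.12 is ≥ 66.5 and < 92 → Meets

Meets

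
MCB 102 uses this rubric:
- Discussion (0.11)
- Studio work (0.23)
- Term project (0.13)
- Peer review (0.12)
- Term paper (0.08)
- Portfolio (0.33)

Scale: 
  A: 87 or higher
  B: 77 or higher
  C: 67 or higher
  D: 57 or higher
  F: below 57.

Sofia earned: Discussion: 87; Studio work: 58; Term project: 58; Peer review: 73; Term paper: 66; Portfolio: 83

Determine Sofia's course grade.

C

Weighted total:
  Discussion 87 × 0.11 = 9.57
  Studio work 58 × 0.23 = 13.34
  Term project 58 × 0.13 = 7.54
  Peer review 73 × 0.12 = 8.76
  Term paper 66 × 0.08 = 5.28
  Portfolio 83 × 0.33 = 27.39
Sum = 71.88
71.88 is ≥ 67 and < 77 → C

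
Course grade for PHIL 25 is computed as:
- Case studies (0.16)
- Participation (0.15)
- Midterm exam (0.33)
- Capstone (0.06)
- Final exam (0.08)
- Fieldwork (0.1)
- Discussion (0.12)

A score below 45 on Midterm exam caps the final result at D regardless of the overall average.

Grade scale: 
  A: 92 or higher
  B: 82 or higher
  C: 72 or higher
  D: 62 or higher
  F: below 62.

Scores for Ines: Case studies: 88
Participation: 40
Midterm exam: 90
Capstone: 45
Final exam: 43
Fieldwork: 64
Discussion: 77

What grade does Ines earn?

Midterm exam score 90 ≥ 45: minimum met.
Weighted total:
  Case studies 88 × 0.16 = 14.08
  Participation 40 × 0.15 = 6
  Midterm exam 90 × 0.33 = 29.7
  Capstone 45 × 0.06 = 2.7
  Final exam 43 × 0.08 = 3.44
  Fieldwork 64 × 0.1 = 6.4
  Discussion 77 × 0.12 = 9.24
Sum = 71.56
71.56 is ≥ 62 and < 72 → D

D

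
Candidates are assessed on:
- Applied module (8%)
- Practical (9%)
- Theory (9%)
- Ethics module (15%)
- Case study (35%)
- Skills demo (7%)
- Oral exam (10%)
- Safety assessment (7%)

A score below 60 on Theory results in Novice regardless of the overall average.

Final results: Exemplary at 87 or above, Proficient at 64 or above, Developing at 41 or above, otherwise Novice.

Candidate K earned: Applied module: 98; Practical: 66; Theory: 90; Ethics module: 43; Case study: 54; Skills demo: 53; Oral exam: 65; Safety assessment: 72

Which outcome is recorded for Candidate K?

Theory score 90 ≥ 60: minimum met.
Weighted total:
  Applied module 98 × 0.08 = 7.84
  Practical 66 × 0.09 = 5.94
  Theory 90 × 0.09 = 8.1
  Ethics module 43 × 0.15 = 6.45
  Case study 54 × 0.35 = 18.9
  Skills demo 53 × 0.07 = 3.71
  Oral exam 65 × 0.1 = 6.5
  Safety assessment 72 × 0.07 = 5.04
Sum = 62.48
62.48 is ≥ 41 and < 64 → Developing

Developing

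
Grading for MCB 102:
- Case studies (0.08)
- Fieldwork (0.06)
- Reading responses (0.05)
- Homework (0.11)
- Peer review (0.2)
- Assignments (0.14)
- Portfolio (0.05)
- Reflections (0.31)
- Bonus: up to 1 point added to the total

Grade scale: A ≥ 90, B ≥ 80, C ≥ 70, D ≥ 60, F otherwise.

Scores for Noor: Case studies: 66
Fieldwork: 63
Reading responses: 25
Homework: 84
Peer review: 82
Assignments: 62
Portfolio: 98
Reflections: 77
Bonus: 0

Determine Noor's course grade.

Weighted total:
  Case studies 66 × 0.08 = 5.28
  Fieldwork 63 × 0.06 = 3.78
  Reading responses 25 × 0.05 = 1.25
  Homework 84 × 0.11 = 9.24
  Peer review 82 × 0.2 = 16.4
  Assignments 62 × 0.14 = 8.68
  Portfolio 98 × 0.05 = 4.9
  Reflections 77 × 0.31 = 23.87
Sum = 73.4
Bonus: 73.4 + 0 = 73.4
73.4 is ≥ 70 and < 80 → C

C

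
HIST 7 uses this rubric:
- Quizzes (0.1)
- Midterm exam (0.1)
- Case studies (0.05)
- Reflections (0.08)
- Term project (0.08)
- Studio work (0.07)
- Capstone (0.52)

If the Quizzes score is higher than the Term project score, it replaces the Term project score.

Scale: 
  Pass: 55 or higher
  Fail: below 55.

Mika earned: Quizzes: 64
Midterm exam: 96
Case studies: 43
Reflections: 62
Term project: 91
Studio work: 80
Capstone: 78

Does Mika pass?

Pass

Quizzes (64) ≤ Term project (91), so Term project stays at 91.
Weighted total:
  Quizzes 64 × 0.1 = 6.4
  Midterm exam 96 × 0.1 = 9.6
  Case studies 43 × 0.05 = 2.15
  Reflections 62 × 0.08 = 4.96
  Term project 91 × 0.08 = 7.28
  Studio work 80 × 0.07 = 5.6
  Capstone 78 × 0.52 = 40.56
Sum = 76.55
76.55 ≥ 55 → Pass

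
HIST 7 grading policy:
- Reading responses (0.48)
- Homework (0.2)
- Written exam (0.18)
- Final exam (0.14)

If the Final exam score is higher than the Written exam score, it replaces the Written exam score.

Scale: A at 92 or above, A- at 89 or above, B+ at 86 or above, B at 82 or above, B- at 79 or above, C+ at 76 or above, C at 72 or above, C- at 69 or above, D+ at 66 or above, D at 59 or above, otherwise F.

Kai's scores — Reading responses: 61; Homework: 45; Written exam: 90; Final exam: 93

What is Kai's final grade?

Final exam (93) > Written exam (90), so Written exam counts as 93.
Weighted total:
  Reading responses 61 × 0.48 = 29.28
  Homework 45 × 0.2 = 9
  Written exam 93 × 0.18 = 16.74
  Final exam 93 × 0.14 = 13.02
Sum = 68.04
68.04 is ≥ 66 and < 69 → D+

D+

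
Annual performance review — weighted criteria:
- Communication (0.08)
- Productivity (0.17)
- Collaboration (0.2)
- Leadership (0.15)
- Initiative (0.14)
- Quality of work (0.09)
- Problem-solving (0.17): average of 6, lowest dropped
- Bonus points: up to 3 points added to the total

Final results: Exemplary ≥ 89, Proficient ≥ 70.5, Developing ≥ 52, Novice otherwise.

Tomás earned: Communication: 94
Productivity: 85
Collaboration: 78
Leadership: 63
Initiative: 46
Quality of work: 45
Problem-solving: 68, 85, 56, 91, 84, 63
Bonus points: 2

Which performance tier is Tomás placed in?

Problem-solving: drop 56 → average of remaining 5 = 391/5 = 78.2
Weighted total:
  Communication 94 × 0.08 = 7.52
  Productivity 85 × 0.17 = 14.45
  Collaboration 78 × 0.2 = 15.6
  Leadership 63 × 0.15 = 9.45
  Initiative 46 × 0.14 = 6.44
  Quality of work 45 × 0.09 = 4.05
  Problem-solving 78.2 × 0.17 = 13.294
Sum = 70.804
Bonus points: 70.804 + 2 = 72.804
72.804 is ≥ 70.5 and < 89 → Proficient

Proficient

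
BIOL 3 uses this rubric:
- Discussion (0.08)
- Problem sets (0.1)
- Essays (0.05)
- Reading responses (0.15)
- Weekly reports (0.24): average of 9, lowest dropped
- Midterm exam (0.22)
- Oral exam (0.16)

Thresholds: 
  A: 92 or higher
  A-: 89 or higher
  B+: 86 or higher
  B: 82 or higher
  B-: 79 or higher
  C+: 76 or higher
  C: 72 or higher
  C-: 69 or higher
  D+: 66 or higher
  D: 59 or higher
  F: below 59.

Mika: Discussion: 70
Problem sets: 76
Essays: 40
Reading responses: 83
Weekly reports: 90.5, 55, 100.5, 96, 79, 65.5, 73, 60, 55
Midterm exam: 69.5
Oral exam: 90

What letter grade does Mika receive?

Weekly reports: drop 55 → average of remaining 8 = 619.5/8 = 77.4375
Weighted total:
  Discussion 70 × 0.08 = 5.6
  Problem sets 76 × 0.1 = 7.6
  Essays 40 × 0.05 = 2
  Reading responses 83 × 0.15 = 12.45
  Weekly reports 77.4375 × 0.24 = 18.585
  Midterm exam 69.5 × 0.22 = 15.29
  Oral exam 90 × 0.16 = 14.4
Sum = 75.925
75.925 is ≥ 72 and < 76 → C

C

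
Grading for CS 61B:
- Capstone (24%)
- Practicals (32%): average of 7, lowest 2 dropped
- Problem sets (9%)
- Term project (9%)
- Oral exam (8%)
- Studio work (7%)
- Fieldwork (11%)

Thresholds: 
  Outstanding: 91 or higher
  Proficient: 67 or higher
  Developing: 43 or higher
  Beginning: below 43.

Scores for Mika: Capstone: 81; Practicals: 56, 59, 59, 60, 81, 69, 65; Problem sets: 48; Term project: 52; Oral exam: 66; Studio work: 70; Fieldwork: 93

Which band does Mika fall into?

Practicals: drop 56, 59 → average of remaining 5 = 334/5 = 66.8
Weighted total:
  Capstone 81 × 0.24 = 19.44
  Practicals 66.8 × 0.32 = 21.376
  Problem sets 48 × 0.09 = 4.32
  Term project 52 × 0.09 = 4.68
  Oral exam 66 × 0.08 = 5.28
  Studio work 70 × 0.07 = 4.9
  Fieldwork 93 × 0.11 = 10.23
Sum = 70.226
70.226 is ≥ 67 and < 91 → Proficient

Proficient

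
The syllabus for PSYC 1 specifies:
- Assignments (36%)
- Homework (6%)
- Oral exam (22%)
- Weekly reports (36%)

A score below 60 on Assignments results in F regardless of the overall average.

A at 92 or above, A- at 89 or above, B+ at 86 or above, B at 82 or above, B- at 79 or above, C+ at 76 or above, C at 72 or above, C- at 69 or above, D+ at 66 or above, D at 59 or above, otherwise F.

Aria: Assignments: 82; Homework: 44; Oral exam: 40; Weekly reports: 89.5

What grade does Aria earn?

C

Assignments score 82 ≥ 60: minimum met.
Weighted total:
  Assignments 82 × 0.36 = 29.52
  Homework 44 × 0.06 = 2.64
  Oral exam 40 × 0.22 = 8.8
  Weekly reports 89.5 × 0.36 = 32.22
Sum = 73.18
73.18 is ≥ 72 and < 76 → C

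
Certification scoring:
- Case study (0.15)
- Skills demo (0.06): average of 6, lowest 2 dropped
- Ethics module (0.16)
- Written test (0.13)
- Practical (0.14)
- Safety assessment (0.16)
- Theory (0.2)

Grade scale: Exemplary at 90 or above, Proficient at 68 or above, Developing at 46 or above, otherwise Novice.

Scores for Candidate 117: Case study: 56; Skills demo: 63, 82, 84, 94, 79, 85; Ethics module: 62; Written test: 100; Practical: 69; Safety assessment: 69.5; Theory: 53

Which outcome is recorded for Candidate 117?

Skills demo: drop 63, 79 → average of remaining 4 = 345/4 = 86.25
Weighted total:
  Case study 56 × 0.15 = 8.4
  Skills demo 86.25 × 0.06 = 5.175
  Ethics module 62 × 0.16 = 9.92
  Written test 100 × 0.13 = 13
  Practical 69 × 0.14 = 9.66
  Safety assessment 69.5 × 0.16 = 11.12
  Theory 53 × 0.2 = 10.6
Sum = 67.875
67.875 is ≥ 46 and < 68 → Developing

Developing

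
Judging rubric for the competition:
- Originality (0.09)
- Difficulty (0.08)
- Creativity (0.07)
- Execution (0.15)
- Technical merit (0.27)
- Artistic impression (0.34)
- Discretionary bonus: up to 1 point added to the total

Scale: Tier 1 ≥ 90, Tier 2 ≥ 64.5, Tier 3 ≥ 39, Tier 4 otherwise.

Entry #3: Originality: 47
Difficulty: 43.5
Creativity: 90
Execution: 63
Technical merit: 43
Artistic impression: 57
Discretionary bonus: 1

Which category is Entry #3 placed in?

Weighted total:
  Originality 47 × 0.09 = 4.23
  Difficulty 43.5 × 0.08 = 3.48
  Creativity 90 × 0.07 = 6.3
  Execution 63 × 0.15 = 9.45
  Technical merit 43 × 0.27 = 11.61
  Artistic impression 57 × 0.34 = 19.38
Sum = 54.45
Discretionary bonus: 54.45 + 1 = 55.45
55.45 is ≥ 39 and < 64.5 → Tier 3

Tier 3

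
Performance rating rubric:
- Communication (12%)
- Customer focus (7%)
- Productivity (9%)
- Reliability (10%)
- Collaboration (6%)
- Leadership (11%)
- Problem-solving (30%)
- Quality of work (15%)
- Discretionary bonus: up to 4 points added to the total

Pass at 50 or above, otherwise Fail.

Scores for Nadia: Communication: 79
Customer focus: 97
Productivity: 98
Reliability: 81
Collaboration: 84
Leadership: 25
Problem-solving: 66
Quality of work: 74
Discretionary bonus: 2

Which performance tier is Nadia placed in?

Pass

Weighted total:
  Communication 79 × 0.12 = 9.48
  Customer focus 97 × 0.07 = 6.79
  Productivity 98 × 0.09 = 8.82
  Reliability 81 × 0.1 = 8.1
  Collaboration 84 × 0.06 = 5.04
  Leadership 25 × 0.11 = 2.75
  Problem-solving 66 × 0.3 = 19.8
  Quality of work 74 × 0.15 = 11.1
Sum = 71.88
Discretionary bonus: 71.88 + 2 = 73.88
73.88 ≥ 50 → Pass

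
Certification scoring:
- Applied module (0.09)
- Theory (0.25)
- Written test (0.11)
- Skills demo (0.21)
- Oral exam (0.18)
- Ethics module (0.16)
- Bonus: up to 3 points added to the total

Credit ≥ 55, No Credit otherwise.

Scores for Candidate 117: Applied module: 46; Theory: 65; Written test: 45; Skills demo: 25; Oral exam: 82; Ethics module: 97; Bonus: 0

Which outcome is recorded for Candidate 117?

Credit

Weighted total:
  Applied module 46 × 0.09 = 4.14
  Theory 65 × 0.25 = 16.25
  Written test 45 × 0.11 = 4.95
  Skills demo 25 × 0.21 = 5.25
  Oral exam 82 × 0.18 = 14.76
  Ethics module 97 × 0.16 = 15.52
Sum = 60.87
Bonus: 60.87 + 0 = 60.87
60.87 ≥ 55 → Credit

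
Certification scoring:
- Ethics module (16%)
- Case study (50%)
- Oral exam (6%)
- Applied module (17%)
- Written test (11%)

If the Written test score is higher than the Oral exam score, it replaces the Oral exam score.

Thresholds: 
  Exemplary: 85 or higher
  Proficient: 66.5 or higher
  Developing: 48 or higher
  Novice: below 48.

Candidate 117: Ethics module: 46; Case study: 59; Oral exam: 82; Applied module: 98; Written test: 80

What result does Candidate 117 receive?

Written test (80) ≤ Oral exam (82), so Oral exam stays at 82.
Weighted total:
  Ethics module 46 × 0.16 = 7.36
  Case study 59 × 0.5 = 29.5
  Oral exam 82 × 0.06 = 4.92
  Applied module 98 × 0.17 = 16.66
  Written test 80 × 0.11 = 8.8
Sum = 67.24
67.24 is ≥ 66.5 and < 85 → Proficient

Proficient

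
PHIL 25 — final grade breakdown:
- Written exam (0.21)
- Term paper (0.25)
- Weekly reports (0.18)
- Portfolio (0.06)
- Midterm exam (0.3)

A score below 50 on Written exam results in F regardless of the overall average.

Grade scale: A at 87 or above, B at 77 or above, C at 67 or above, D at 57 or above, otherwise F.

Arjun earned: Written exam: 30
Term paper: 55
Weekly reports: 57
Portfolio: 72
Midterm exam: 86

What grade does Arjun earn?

F

Written exam score 30 < 50: minimum not met.
Weighted total:
  Written exam 30 × 0.21 = 6.3
  Term paper 55 × 0.25 = 13.75
  Weekly reports 57 × 0.18 = 10.26
  Portfolio 72 × 0.06 = 4.32
  Midterm exam 86 × 0.3 = 25.8
Sum = 60.43
Because the Written exam minimum was not met, the result is F.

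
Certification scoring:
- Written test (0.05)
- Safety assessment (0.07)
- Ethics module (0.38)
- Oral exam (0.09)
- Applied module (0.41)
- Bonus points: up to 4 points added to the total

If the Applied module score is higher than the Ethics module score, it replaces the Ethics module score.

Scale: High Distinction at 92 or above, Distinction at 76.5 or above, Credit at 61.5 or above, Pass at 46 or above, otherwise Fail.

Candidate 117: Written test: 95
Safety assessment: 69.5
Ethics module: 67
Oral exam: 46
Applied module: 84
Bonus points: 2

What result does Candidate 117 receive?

Applied module (84) > Ethics module (67), so Ethics module counts as 84.
Weighted total:
  Written test 95 × 0.05 = 4.75
  Safety assessment 69.5 × 0.07 = 4.865
  Ethics module 84 × 0.38 = 31.92
  Oral exam 46 × 0.09 = 4.14
  Applied module 84 × 0.41 = 34.44
Sum = 80.115
Bonus points: 80.115 + 2 = 82.115
82.115 is ≥ 76.5 and < 92 → Distinction

Distinction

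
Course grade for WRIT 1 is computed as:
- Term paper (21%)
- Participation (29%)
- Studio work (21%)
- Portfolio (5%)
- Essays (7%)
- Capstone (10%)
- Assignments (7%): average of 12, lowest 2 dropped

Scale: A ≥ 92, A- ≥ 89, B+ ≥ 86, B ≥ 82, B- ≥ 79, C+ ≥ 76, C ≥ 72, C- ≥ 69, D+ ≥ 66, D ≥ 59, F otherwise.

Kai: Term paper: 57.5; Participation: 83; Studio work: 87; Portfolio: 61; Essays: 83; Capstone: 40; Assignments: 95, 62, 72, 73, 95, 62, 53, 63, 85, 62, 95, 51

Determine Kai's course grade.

Assignments: drop 51, 53 → average of remaining 10 = 764/10 = 76.4
Weighted total:
  Term paper 57.5 × 0.21 = 12.075
  Participation 83 × 0.29 = 24.07
  Studio work 87 × 0.21 = 18.27
  Portfolio 61 × 0.05 = 3.05
  Essays 83 × 0.07 = 5.81
  Capstone 40 × 0.1 = 4
  Assignments 76.4 × 0.07 = 5.348
Sum = 72.623
72.623 is ≥ 72 and < 76 → C

C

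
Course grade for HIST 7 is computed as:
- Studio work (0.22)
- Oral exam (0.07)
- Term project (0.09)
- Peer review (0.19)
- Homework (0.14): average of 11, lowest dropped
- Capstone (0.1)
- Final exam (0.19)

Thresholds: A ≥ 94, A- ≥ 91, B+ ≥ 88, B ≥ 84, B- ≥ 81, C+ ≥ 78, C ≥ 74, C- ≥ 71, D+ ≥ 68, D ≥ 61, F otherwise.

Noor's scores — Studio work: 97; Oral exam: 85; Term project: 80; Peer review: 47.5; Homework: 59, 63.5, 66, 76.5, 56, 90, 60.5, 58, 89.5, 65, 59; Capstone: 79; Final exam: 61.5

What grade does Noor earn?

Homework: drop 56 → average of remaining 10 = 687/10 = 68.7
Weighted total:
  Studio work 97 × 0.22 = 21.34
  Oral exam 85 × 0.07 = 5.95
  Term project 80 × 0.09 = 7.2
  Peer review 47.5 × 0.19 = 9.025
  Homework 68.7 × 0.14 = 9.618
  Capstone 79 × 0.1 = 7.9
  Final exam 61.5 × 0.19 = 11.685
Sum = 72.718
72.718 is ≥ 71 and < 74 → C-

C-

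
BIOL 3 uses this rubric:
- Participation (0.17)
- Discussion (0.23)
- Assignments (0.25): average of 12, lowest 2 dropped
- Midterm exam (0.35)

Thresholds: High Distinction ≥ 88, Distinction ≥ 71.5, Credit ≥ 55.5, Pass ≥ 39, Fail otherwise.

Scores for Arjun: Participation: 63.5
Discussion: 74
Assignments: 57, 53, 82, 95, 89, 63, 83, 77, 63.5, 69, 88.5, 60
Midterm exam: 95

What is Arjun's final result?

Distinction

Assignments: drop 53, 57 → average of remaining 10 = 770/10 = 77
Weighted total:
  Participation 63.5 × 0.17 = 10.795
  Discussion 74 × 0.23 = 17.02
  Assignments 77 × 0.25 = 19.25
  Midterm exam 95 × 0.35 = 33.25
Sum = 80.315
80.315 is ≥ 71.5 and < 88 → Distinction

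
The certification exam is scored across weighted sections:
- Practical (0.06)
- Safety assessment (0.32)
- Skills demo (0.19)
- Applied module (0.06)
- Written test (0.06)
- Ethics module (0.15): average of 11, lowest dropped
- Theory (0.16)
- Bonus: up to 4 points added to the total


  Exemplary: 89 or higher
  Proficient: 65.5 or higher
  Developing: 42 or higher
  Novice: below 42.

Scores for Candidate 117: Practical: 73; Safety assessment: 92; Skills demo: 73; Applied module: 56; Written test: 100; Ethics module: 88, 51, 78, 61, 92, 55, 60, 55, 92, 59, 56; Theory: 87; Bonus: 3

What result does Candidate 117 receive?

Ethics module: drop 51 → average of remaining 10 = 696/10 = 69.6
Weighted total:
  Practical 73 × 0.06 = 4.38
  Safety assessment 92 × 0.32 = 29.44
  Skills demo 73 × 0.19 = 13.87
  Applied module 56 × 0.06 = 3.36
  Written test 100 × 0.06 = 6
  Ethics module 69.6 × 0.15 = 10.44
  Theory 87 × 0.16 = 13.92
Sum = 81.41
Bonus: 81.41 + 3 = 84.41
84.41 is ≥ 65.5 and < 89 → Proficient

Proficient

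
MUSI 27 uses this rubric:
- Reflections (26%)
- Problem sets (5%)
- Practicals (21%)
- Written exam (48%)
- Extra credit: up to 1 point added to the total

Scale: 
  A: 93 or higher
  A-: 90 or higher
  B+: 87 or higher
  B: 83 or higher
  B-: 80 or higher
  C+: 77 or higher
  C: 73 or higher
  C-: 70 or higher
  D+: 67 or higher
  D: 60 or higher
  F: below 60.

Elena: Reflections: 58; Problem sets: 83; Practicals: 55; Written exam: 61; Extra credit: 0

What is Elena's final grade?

D

Weighted total:
  Reflections 58 × 0.26 = 15.08
  Problem sets 83 × 0.05 = 4.15
  Practicals 55 × 0.21 = 11.55
  Written exam 61 × 0.48 = 29.28
Sum = 60.06
Extra credit: 60.06 + 0 = 60.06
60.06 is ≥ 60 and < 67 → D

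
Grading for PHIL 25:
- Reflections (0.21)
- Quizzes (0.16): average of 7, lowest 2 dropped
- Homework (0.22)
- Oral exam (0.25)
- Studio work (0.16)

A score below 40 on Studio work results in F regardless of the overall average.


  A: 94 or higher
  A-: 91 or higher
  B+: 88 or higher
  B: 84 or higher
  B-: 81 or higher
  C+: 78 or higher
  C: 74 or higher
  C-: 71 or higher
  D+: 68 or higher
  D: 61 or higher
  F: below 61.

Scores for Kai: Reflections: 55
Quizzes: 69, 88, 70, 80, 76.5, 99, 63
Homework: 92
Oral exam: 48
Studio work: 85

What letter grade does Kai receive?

D+

Quizzes: drop 63, 69 → average of remaining 5 = 413.5/5 = 82.7
Studio work score 85 ≥ 40: minimum met.
Weighted total:
  Reflections 55 × 0.21 = 11.55
  Quizzes 82.7 × 0.16 = 13.232
  Homework 92 × 0.22 = 20.24
  Oral exam 48 × 0.25 = 12
  Studio work 85 × 0.16 = 13.6
Sum = 70.622
70.622 is ≥ 68 and < 71 → D+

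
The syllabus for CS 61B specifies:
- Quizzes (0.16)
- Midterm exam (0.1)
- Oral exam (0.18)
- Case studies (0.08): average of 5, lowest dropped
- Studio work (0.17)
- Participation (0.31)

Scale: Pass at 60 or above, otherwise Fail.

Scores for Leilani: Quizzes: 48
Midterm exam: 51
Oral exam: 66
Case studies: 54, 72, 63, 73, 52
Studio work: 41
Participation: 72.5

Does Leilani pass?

Fail

Case studies: drop 52 → average of remaining 4 = 262/4 = 65.5
Weighted total:
  Quizzes 48 × 0.16 = 7.68
  Midterm exam 51 × 0.1 = 5.1
  Oral exam 66 × 0.18 = 11.88
  Case studies 65.5 × 0.08 = 5.24
  Studio work 41 × 0.17 = 6.97
  Participation 72.5 × 0.31 = 22.475
Sum = 59.345
59.345 < 60 → Fail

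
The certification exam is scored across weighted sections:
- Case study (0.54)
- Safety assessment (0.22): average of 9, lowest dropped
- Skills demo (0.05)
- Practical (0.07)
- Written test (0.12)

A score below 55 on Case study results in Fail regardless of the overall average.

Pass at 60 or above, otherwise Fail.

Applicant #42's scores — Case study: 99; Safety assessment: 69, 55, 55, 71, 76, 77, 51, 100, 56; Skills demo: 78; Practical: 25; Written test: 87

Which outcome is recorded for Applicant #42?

Pass

Safety assessment: drop 51 → average of remaining 8 = 559/8 = 69.875
Case study score 99 ≥ 55: minimum met.
Weighted total:
  Case study 99 × 0.54 = 53.46
  Safety assessment 69.875 × 0.22 = 15.3725
  Skills demo 78 × 0.05 = 3.9
  Practical 25 × 0.07 = 1.75
  Written test 87 × 0.12 = 10.44
Sum = 84.9225
84.9225 ≥ 60 → Pass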